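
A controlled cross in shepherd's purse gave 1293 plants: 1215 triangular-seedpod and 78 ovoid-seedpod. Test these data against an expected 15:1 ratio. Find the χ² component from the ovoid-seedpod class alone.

0.098

The 15:1 ratio has 16 parts, so with N = 1293 the expected counts are:
  triangular-seedpod: 1293 × 15/16 = 1212.1875
  ovoid-seedpod: 1293 × 1/16 = 80.8125
Contribution of ovoid-seedpod: (78 − 80.8125)² / 80.8125 = 0.0979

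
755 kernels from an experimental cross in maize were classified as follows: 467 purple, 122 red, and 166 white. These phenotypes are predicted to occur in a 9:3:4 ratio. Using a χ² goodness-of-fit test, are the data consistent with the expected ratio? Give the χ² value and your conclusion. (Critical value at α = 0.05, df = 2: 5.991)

9.661; not consistent

The 9:3:4 ratio has 16 parts, so with N = 755 the expected counts are:
  purple: 755 × 9/16 = 424.6875
  red: 755 × 3/16 = 141.5625
  white: 755 × 4/16 = 188.75
χ² = Σ (O − E)² / E
  purple: (467 − 424.6875)² / 424.6875 = 4.2157
  red: (122 − 141.5625)² / 141.5625 = 2.7033
  white: (166 − 188.75)² / 188.75 = 2.7421
χ² = 4.2157 + 2.7033 + 2.7421 = 9.6611 ≈ 9.661
Degrees of freedom = 3 − 1 = 2; critical value at α = 0.05 is 5.991.
Since 9.661 > 5.991, we reject the null hypothesis — the data do not fit the 9:3:4 ratio.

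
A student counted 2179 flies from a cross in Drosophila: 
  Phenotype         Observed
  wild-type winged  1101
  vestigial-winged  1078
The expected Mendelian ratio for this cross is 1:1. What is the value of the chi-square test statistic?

Expected counts for N = 2179 under a 1:1 ratio (total parts = 2):
  wild-type winged: 2179 × 1/2 = 1089.5
  vestigial-winged: 2179 × 1/2 = 1089.5
χ² = Σ (O − E)² / E
  wild-type winged: (1101 − 1089.5)² / 1089.5 = 0.1214
  vestigial-winged: (1078 − 1089.5)² / 1089.5 = 0.1214
χ² = 0.1214 + 0.1214 = 0.2428 ≈ 0.243

0.243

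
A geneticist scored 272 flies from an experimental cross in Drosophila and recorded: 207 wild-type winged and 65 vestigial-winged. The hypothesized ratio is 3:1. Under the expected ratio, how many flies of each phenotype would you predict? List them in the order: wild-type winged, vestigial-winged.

The 3:1 ratio has 4 parts, so with N = 272 the expected counts are:
  wild-type winged: 272 × 3/4 = 204
  vestigial-winged: 272 × 1/4 = 68

204, 68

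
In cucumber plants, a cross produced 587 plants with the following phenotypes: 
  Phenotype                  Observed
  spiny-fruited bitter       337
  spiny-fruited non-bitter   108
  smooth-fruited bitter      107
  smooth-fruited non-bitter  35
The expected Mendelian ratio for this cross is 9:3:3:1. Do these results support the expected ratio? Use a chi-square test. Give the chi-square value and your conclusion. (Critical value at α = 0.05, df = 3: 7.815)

0.342; consistent

Expected counts for N = 587 under a 9:3:3:1 ratio (total parts = 16):
  spiny-fruited bitter: 587 × 9/16 = 330.1875
  spiny-fruited non-bitter: 587 × 3/16 = 110.0625
  smooth-fruited bitter: 587 × 3/16 = 110.0625
  smooth-fruited non-bitter: 587 × 1/16 = 36.6875
χ² = Σ (O − E)² / E
  spiny-fruited bitter: (337 − 330.1875)² / 330.1875 = 0.1406
  spiny-fruited non-bitter: (108 − 110.0625)² / 110.0625 = 0.0386
  smooth-fruited bitter: (107 − 110.0625)² / 110.0625 = 0.0852
  smooth-fruited non-bitter: (35 − 36.6875)² / 36.6875 = 0.0776
χ² = 0.1406 + 0.0386 + 0.0852 + 0.0776 = 0.342
Degrees of freedom = 4 − 1 = 3; critical value at α = 0.05 is 7.815.
Since 0.342 < 7.815, we fail to reject the null hypothesis — the data are consistent with the 9:3:3:1 ratio.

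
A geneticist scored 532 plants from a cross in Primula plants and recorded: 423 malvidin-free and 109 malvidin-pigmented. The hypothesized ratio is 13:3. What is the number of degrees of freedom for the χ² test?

A goodness-of-fit test with 2 phenotype classes has df = 2 − 1 = 1.

1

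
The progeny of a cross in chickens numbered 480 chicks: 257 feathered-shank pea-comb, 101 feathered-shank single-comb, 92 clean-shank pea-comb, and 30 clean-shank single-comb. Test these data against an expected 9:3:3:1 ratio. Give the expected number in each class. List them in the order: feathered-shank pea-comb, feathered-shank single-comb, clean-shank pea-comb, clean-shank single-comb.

Expected counts for N = 480 under a 9:3:3:1 ratio (total parts = 16):
  feathered-shank pea-comb: 480 × 9/16 = 270
  feathered-shank single-comb: 480 × 3/16 = 90
  clean-shank pea-comb: 480 × 3/16 = 90
  clean-shank single-comb: 480 × 1/16 = 30

270, 90, 90, 30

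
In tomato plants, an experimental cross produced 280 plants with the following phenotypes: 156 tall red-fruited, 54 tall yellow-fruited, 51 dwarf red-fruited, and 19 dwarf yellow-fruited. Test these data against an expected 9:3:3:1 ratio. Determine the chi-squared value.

The 9:3:3:1 ratio has 16 parts, so with N = 280 the expected counts are:
  tall red-fruited: 280 × 9/16 = 157.5
  tall yellow-fruited: 280 × 3/16 = 52.5
  dwarf red-fruited: 280 × 3/16 = 52.5
  dwarf yellow-fruited: 280 × 1/16 = 17.5
χ² = Σ (O − E)² / E
  tall red-fruited: (156 − 157.5)² / 157.5 = 0.0143
  tall yellow-fruited: (54 − 52.5)² / 52.5 = 0.0429
  dwarf red-fruited: (51 − 52.5)² / 52.5 = 0.0429
  dwarf yellow-fruited: (19 − 17.5)² / 17.5 = 0.1286
χ² = 0.0143 + 0.0429 + 0.0429 + 0.1286 = 0.2287 ≈ 0.229

0.229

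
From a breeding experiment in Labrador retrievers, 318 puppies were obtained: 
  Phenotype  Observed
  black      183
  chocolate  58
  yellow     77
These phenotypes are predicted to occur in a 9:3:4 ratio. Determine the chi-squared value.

Expected counts for N = 318 under a 9:3:4 ratio (total parts = 16):
  black: 318 × 9/16 = 178.875
  chocolate: 318 × 3/16 = 59.625
  yellow: 318 × 4/16 = 79.5
χ² = Σ (O − E)² / E
  black: (183 − 178.875)² / 178.875 = 0.0951
  chocolate: (58 − 59.625)² / 59.625 = 0.0443
  yellow: (77 − 79.5)² / 79.5 = 0.0786
χ² = 0.0951 + 0.0443 + 0.0786 = 0.218

0.218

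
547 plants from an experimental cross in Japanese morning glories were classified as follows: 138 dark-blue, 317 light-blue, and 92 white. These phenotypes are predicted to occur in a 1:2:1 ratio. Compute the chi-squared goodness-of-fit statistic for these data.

21.574

The 1:2:1 ratio has 4 parts, so with N = 547 the expected counts are:
  dark-blue: 547 × 1/4 = 136.75
  light-blue: 547 × 2/4 = 273.5
  white: 547 × 1/4 = 136.75
χ² = Σ (O − E)² / E
  dark-blue: (138 − 136.75)² / 136.75 = 0.0114
  light-blue: (317 − 273.5)² / 273.5 = 6.9186
  white: (92 − 136.75)² / 136.75 = 14.6440
χ² = 0.0114 + 6.9186 + 14.6440 = 21.574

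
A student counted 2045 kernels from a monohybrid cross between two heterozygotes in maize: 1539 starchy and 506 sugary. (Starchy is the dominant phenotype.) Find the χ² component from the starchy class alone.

0.018

For a monohybrid cross between heterozygotes with complete dominance, the expected phenotypic ratio is 3:1.
Under the 3:1 hypothesis (Σ ratio = 4, N = 2045):
  starchy: 2045 × 3/4 = 1533.75
  sugary: 2045 × 1/4 = 511.25
Contribution of starchy: (1539 − 1533.75)² / 1533.75 = 0.0180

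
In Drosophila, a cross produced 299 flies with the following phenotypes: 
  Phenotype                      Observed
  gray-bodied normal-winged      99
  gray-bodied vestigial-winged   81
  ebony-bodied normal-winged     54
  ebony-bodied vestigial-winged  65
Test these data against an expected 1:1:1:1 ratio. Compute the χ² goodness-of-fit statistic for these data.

15.421

Under the 1:1:1:1 hypothesis (Σ ratio = 4, N = 299):
  gray-bodied normal-winged: 299 × 1/4 = 74.75
  gray-bodied vestigial-winged: 299 × 1/4 = 74.75
  ebony-bodied normal-winged: 299 × 1/4 = 74.75
  ebony-bodied vestigial-winged: 299 × 1/4 = 74.75
χ² = Σ (O − E)² / E
  gray-bodied normal-winged: (99 − 74.75)² / 74.75 = 7.8671
  gray-bodied vestigial-winged: (81 − 74.75)² / 74.75 = 0.5226
  ebony-bodied normal-winged: (54 − 74.75)² / 74.75 = 5.7600
  ebony-bodied vestigial-winged: (65 − 74.75)² / 74.75 = 1.2717
χ² = 7.8671 + 0.5226 + 5.7600 + 1.2717 = 15.4214 ≈ 15.421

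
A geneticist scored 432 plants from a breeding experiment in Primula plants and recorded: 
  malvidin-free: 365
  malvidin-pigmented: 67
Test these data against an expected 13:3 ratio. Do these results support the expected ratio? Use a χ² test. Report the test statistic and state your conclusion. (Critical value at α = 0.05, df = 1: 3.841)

Expected counts for N = 432 under a 13:3 ratio (total parts = 16):
  malvidin-free: 432 × 13/16 = 351
  malvidin-pigmented: 432 × 3/16 = 81
χ² = Σ (O − E)² / E
  malvidin-free: (365 − 351)² / 351 = 0.5584
  malvidin-pigmented: (67 − 81)² / 81 = 2.4198
χ² = 0.5584 + 2.4198 = 2.9782 ≈ 2.978
Degrees of freedom = 2 − 1 = 1; critical value at α = 0.05 is 3.841.
Since 2.978 < 3.841, we fail to reject the null hypothesis — the data are consistent with the 13:3 ratio.

2.978; consistent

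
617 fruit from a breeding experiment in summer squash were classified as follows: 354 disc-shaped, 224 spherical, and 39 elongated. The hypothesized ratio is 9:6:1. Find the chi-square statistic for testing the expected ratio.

0.379

Expected counts for N = 617 under a 9:6:1 ratio (total parts = 16):
  disc-shaped: 617 × 9/16 = 347.0625
  spherical: 617 × 6/16 = 231.375
  elongated: 617 × 1/16 = 38.5625
χ² = Σ (O − E)² / E
  disc-shaped: (354 − 347.0625)² / 347.0625 = 0.1387
  spherical: (224 − 231.375)² / 231.375 = 0.2351
  elongated: (39 − 38.5625)² / 38.5625 = 0.0050
χ² = 0.1387 + 0.2351 + 0.0050 = 0.3788 ≈ 0.379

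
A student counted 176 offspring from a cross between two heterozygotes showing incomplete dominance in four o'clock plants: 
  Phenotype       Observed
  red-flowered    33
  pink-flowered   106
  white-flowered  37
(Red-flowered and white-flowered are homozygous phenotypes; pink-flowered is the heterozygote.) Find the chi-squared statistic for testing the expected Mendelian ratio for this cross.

With incomplete dominance, a heterozygote × heterozygote cross gives a 1:2:1 phenotypic ratio.
The 1:2:1 ratio has 4 parts, so with N = 176 the expected counts are:
  red-flowered: 176 × 1/4 = 44
  pink-flowered: 176 × 2/4 = 88
  white-flowered: 176 × 1/4 = 44
χ² = Σ (O − E)² / E
  red-flowered: (33 − 44)² / 44 = 2.7500
  pink-flowered: (106 − 88)² / 88 = 3.6818
  white-flowered: (37 − 44)² / 44 = 1.1136
χ² = 2.7500 + 3.6818 + 1.1136 = 7.5454 ≈ 7.545

7.545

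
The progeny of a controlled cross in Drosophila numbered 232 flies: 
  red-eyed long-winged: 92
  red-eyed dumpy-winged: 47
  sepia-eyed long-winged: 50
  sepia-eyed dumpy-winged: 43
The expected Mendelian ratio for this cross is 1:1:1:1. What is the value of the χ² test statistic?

The 1:1:1:1 ratio has 4 parts, so with N = 232 the expected counts are:
  red-eyed long-winged: 232 × 1/4 = 58
  red-eyed dumpy-winged: 232 × 1/4 = 58
  sepia-eyed long-winged: 232 × 1/4 = 58
  sepia-eyed dumpy-winged: 232 × 1/4 = 58
χ² = Σ (O − E)² / E
  red-eyed long-winged: (92 − 58)² / 58 = 19.9310
  red-eyed dumpy-winged: (47 − 58)² / 58 = 2.0862
  sepia-eyed long-winged: (50 − 58)² / 58 = 1.1034
  sepia-eyed dumpy-winged: (43 − 58)² / 58 = 3.8793
χ² = 19.9310 + 2.0862 + 1.1034 + 3.8793 = 26.9999 ≈ 27.000

27.000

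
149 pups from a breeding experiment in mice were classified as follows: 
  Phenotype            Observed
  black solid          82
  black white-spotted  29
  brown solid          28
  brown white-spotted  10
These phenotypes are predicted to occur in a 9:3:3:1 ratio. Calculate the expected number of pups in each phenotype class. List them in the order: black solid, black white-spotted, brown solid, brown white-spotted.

The 9:3:3:1 ratio has 16 parts, so with N = 149 the expected counts are:
  black solid: 149 × 9/16 = 83.8125
  black white-spotted: 149 × 3/16 = 27.9375
  brown solid: 149 × 3/16 = 27.9375
  brown white-spotted: 149 × 1/16 = 9.3125

83.8125, 27.9375, 27.9375, 9.3125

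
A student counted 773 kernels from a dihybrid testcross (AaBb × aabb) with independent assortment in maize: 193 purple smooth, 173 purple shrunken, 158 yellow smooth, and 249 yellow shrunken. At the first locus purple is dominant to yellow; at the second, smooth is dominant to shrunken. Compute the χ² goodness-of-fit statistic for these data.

A dihybrid testcross with independent assortment gives a 1:1:1:1 ratio.
The 1:1:1:1 ratio has 4 parts, so with N = 773 the expected counts are:
  purple smooth: 773 × 1/4 = 193.25
  purple shrunken: 773 × 1/4 = 193.25
  yellow smooth: 773 × 1/4 = 193.25
  yellow shrunken: 773 × 1/4 = 193.25
χ² = Σ (O − E)² / E
  purple smooth: (193 − 193.25)² / 193.25 = 0.0003
  purple shrunken: (173 − 193.25)² / 193.25 = 2.1219
  yellow smooth: (158 − 193.25)² / 193.25 = 6.4298
  yellow shrunken: (249 − 193.25)² / 193.25 = 16.0831
χ² = 0.0003 + 2.1219 + 6.4298 + 16.0831 = 24.6351 ≈ 24.635

24.635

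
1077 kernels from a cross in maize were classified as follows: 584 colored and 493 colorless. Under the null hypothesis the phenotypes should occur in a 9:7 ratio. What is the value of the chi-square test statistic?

1.795

Total ratio parts = 16. Expected numbers out of 1077:
  colored: 1077 × 9/16 = 605.8125
  colorless: 1077 × 7/16 = 471.1875
χ² = Σ (O − E)² / E
  colored: (584 − 605.8125)² / 605.8125 = 0.7854
  colorless: (493 − 471.1875)² / 471.1875 = 1.0098
χ² = 0.7854 + 1.0098 = 1.7952 ≈ 1.795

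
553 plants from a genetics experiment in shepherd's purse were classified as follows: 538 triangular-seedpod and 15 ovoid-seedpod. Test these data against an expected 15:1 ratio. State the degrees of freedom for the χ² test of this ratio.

A goodness-of-fit test with 2 phenotype classes has df = 2 − 1 = 1.

1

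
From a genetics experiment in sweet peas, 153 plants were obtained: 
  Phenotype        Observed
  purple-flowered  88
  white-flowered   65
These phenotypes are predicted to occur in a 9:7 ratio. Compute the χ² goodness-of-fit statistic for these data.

0.100

Total ratio parts = 16. Expected numbers out of 153:
  purple-flowered: 153 × 9/16 = 86.0625
  white-flowered: 153 × 7/16 = 66.9375
χ² = Σ (O − E)² / E
  purple-flowered: (88 − 86.0625)² / 86.0625 = 0.0436
  white-flowered: (65 − 66.9375)² / 66.9375 = 0.0561
χ² = 0.0436 + 0.0561 = 0.0997 ≈ 0.100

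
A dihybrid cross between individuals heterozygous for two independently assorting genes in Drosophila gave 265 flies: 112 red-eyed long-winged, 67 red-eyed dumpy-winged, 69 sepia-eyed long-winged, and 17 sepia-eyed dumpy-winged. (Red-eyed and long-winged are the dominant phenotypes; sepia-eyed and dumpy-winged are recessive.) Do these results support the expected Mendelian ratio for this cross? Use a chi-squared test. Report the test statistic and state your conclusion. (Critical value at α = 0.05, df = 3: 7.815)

22.765; not consistent

A dihybrid F₂ with independent assortment and complete dominance at both loci gives a 9:3:3:1 phenotypic ratio.
The 9:3:3:1 ratio has 16 parts, so with N = 265 the expected counts are:
  red-eyed long-winged: 265 × 9/16 = 149.0625
  red-eyed dumpy-winged: 265 × 3/16 = 49.6875
  sepia-eyed long-winged: 265 × 3/16 = 49.6875
  sepia-eyed dumpy-winged: 265 × 1/16 = 16.5625
χ² = Σ (O − E)² / E
  red-eyed long-winged: (112 − 149.0625)² / 149.0625 = 9.2151
  red-eyed dumpy-winged: (67 − 49.6875)² / 49.6875 = 6.0322
  sepia-eyed long-winged: (69 − 49.6875)² / 49.6875 = 7.5064
  sepia-eyed dumpy-winged: (17 − 16.5625)² / 16.5625 = 0.0116
χ² = 9.2151 + 6.0322 + 7.5064 + 0.0116 = 22.7653 ≈ 22.765
Degrees of freedom = 4 − 1 = 3; critical value at α = 0.05 is 7.815.
Since 22.765 > 7.815, we reject the null hypothesis — the data do not fit the 9:3:3:1 ratio.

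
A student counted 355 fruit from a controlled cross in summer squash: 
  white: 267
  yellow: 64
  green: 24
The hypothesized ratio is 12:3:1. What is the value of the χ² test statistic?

0.249

Expected counts for N = 355 under a 12:3:1 ratio (total parts = 16):
  white: 355 × 12/16 = 266.25
  yellow: 355 × 3/16 = 66.5625
  green: 355 × 1/16 = 22.1875
χ² = Σ (O − E)² / E
  white: (267 − 266.25)² / 266.25 = 0.0021
  yellow: (64 − 66.5625)² / 66.5625 = 0.0987
  green: (24 − 22.1875)² / 22.1875 = 0.1481
χ² = 0.0021 + 0.0987 + 0.1481 = 0.2489 ≈ 0.249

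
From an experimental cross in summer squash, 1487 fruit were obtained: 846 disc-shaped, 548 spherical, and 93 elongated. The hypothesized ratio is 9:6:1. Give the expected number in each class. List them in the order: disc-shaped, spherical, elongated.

The 9:6:1 ratio has 16 parts, so with N = 1487 the expected counts are:
  disc-shaped: 1487 × 9/16 = 836.4375
  spherical: 1487 × 6/16 = 557.625
  elongated: 1487 × 1/16 = 92.9375

836.4375, 557.625, 92.9375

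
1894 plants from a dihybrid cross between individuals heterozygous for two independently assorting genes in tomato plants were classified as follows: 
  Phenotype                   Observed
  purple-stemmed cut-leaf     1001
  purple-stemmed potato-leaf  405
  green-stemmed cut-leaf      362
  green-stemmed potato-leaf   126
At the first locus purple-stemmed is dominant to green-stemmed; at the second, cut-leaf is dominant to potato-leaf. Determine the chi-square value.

11.519

A dihybrid F₂ with independent assortment and complete dominance at both loci gives a 9:3:3:1 phenotypic ratio.
The 9:3:3:1 ratio has 16 parts, so with N = 1894 the expected counts are:
  purple-stemmed cut-leaf: 1894 × 9/16 = 1065.375
  purple-stemmed potato-leaf: 1894 × 3/16 = 355.125
  green-stemmed cut-leaf: 1894 × 3/16 = 355.125
  green-stemmed potato-leaf: 1894 × 1/16 = 118.375
χ² = Σ (O − E)² / E
  purple-stemmed cut-leaf: (1001 − 1065.375)² / 1065.375 = 3.8898
  purple-stemmed potato-leaf: (405 − 355.125)² / 355.125 = 7.0046
  green-stemmed cut-leaf: (362 − 355.125)² / 355.125 = 0.1331
  green-stemmed potato-leaf: (126 − 118.375)² / 118.375 = 0.4912
χ² = 3.8898 + 7.0046 + 0.1331 + 0.4912 = 11.5187 ≈ 11.519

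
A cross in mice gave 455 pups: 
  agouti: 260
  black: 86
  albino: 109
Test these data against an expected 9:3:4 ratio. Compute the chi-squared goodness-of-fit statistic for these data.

Expected counts for N = 455 under a 9:3:4 ratio (total parts = 16):
  agouti: 455 × 9/16 = 255.9375
  black: 455 × 3/16 = 85.3125
  albino: 455 × 4/16 = 113.75
χ² = Σ (O − E)² / E
  agouti: (260 − 255.9375)² / 255.9375 = 0.0645
  black: (86 − 85.3125)² / 85.3125 = 0.0055
  albino: (109 − 113.75)² / 113.75 = 0.1984
χ² = 0.0645 + 0.0055 + 0.1984 = 0.2684 ≈ 0.268

0.268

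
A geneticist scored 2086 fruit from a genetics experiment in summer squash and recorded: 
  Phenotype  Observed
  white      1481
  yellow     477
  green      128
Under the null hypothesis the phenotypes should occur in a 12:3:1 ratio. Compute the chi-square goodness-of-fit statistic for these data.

Expected counts for N = 2086 under a 12:3:1 ratio (total parts = 16):
  white: 2086 × 12/16 = 1564.5
  yellow: 2086 × 3/16 = 391.125
  green: 2086 × 1/16 = 130.375
χ² = Σ (O − E)² / E
  white: (1481 − 1564.5)² / 1564.5 = 4.4565
  yellow: (477 − 391.125)² / 391.125 = 18.8546
  green: (128 − 130.375)² / 130.375 = 0.0433
χ² = 4.4565 + 18.8546 + 0.0433 = 23.3544 ≈ 23.354

23.354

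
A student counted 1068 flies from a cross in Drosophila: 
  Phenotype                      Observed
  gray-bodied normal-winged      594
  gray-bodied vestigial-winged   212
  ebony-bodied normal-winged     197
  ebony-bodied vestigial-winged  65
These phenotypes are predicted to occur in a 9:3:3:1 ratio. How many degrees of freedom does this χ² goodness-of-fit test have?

A goodness-of-fit test with 4 phenotype classes has df = 4 − 1 = 3.

3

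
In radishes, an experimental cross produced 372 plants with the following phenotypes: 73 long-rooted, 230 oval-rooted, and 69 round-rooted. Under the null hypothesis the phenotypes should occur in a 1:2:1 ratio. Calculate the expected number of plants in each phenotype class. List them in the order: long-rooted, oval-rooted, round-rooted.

Total ratio parts = 4. Expected numbers out of 372:
  long-rooted: 372 × 1/4 = 93
  oval-rooted: 372 × 2/4 = 186
  round-rooted: 372 × 1/4 = 93

93, 186, 93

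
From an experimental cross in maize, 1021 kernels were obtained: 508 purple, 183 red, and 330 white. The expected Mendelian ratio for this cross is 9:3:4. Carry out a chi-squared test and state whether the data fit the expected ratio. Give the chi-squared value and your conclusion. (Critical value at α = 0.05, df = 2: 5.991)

Under the 9:3:4 hypothesis (Σ ratio = 16, N = 1021):
  purple: 1021 × 9/16 = 574.3125
  red: 1021 × 3/16 = 191.4375
  white: 1021 × 4/16 = 255.25
χ² = Σ (O − E)² / E
  purple: (508 − 574.3125)² / 574.3125 = 7.6567
  red: (183 − 191.4375)² / 191.4375 = 0.3719
  white: (330 − 255.25)² / 255.25 = 21.8905
χ² = 7.6567 + 0.3719 + 21.8905 = 29.9191 ≈ 29.919
Degrees of freedom = 3 − 1 = 2; critical value at α = 0.05 is 5.991.
Since 29.919 > 5.991, we reject the null hypothesis — the data do not fit the 9:3:4 ratio.

29.919; not consistent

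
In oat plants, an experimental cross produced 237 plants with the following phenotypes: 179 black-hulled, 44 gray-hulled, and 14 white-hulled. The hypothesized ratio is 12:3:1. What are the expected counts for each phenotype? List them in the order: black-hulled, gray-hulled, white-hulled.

Under the 12:3:1 hypothesis (Σ ratio = 16, N = 237):
  black-hulled: 237 × 12/16 = 177.75
  gray-hulled: 237 × 3/16 = 44.4375
  white-hulled: 237 × 1/16 = 14.8125

177.75, 44.4375, 14.8125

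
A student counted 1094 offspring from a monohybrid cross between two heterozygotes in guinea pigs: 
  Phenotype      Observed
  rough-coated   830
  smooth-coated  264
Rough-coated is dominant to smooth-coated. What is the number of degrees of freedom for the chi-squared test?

1

For a monohybrid cross between heterozygotes with complete dominance, the expected phenotypic ratio is 3:1.
A goodness-of-fit test with 2 phenotype classes has df = 2 − 1 = 1.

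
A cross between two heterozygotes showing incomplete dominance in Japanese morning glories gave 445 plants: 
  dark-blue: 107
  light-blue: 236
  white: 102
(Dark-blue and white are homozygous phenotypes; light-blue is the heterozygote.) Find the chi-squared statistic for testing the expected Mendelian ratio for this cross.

1.751

With incomplete dominance, a heterozygote × heterozygote cross gives a 1:2:1 phenotypic ratio.
Expected counts for N = 445 under a 1:2:1 ratio (total parts = 4):
  dark-blue: 445 × 1/4 = 111.25
  light-blue: 445 × 2/4 = 222.5
  white: 445 × 1/4 = 111.25
χ² = Σ (O − E)² / E
  dark-blue: (107 − 111.25)² / 111.25 = 0.1624
  light-blue: (236 − 222.5)² / 222.5 = 0.8191
  white: (102 − 111.25)² / 111.25 = 0.7691
χ² = 0.1624 + 0.8191 + 0.7691 = 1.7506 ≈ 1.751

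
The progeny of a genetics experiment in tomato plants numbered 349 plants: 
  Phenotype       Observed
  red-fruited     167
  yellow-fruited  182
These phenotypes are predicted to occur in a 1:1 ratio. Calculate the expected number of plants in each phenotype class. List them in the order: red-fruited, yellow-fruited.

Under the 1:1 hypothesis (Σ ratio = 2, N = 349):
  red-fruited: 349 × 1/2 = 174.5
  yellow-fruited: 349 × 1/2 = 174.5

174.5, 174.5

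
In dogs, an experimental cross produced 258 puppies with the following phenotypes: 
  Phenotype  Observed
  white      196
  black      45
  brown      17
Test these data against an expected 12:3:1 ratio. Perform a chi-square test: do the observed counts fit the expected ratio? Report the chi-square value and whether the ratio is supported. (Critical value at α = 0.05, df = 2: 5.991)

Under the 12:3:1 hypothesis (Σ ratio = 16, N = 258):
  white: 258 × 12/16 = 193.5
  black: 258 × 3/16 = 48.375
  brown: 258 × 1/16 = 16.125
χ² = Σ (O − E)² / E
  white: (196 − 193.5)² / 193.5 = 0.0323
  black: (45 − 48.375)² / 48.375 = 0.2355
  brown: (17 − 16.125)² / 16.125 = 0.0475
χ² = 0.0323 + 0.2355 + 0.0475 = 0.3153 ≈ 0.315
Degrees of freedom = 3 − 1 = 2; critical value at α = 0.05 is 5.991.
Since 0.315 < 5.991, we fail to reject the null hypothesis — the data are consistent with the 12:3:1 ratio.

0.315; consistent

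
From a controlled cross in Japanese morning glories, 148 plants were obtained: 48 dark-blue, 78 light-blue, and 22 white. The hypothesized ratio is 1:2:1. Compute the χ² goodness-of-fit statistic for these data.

The 1:2:1 ratio has 4 parts, so with N = 148 the expected counts are:
  dark-blue: 148 × 1/4 = 37
  light-blue: 148 × 2/4 = 74
  white: 148 × 1/4 = 37
χ² = Σ (O − E)² / E
  dark-blue: (48 − 37)² / 37 = 3.2703
  light-blue: (78 − 74)² / 74 = 0.2162
  white: (22 − 37)² / 37 = 6.0811
χ² = 3.2703 + 0.2162 + 6.0811 = 9.5676 ≈ 9.568

9.568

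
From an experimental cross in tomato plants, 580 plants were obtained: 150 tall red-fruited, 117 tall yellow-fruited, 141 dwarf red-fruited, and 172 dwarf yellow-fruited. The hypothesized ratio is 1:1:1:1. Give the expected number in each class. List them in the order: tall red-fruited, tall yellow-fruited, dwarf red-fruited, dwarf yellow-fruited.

Total ratio parts = 4. Expected numbers out of 580:
  tall red-fruited: 580 × 1/4 = 145
  tall yellow-fruited: 580 × 1/4 = 145
  dwarf red-fruited: 580 × 1/4 = 145
  dwarf yellow-fruited: 580 × 1/4 = 145

145, 145, 145, 145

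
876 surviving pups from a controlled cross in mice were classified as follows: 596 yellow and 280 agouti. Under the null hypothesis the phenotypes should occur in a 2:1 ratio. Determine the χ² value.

The 2:1 ratio has 3 parts, so with N = 876 the expected counts are:
  yellow: 876 × 2/3 = 584
  agouti: 876 × 1/3 = 292
χ² = Σ (O − E)² / E
  yellow: (596 − 584)² / 584 = 0.2466
  agouti: (280 − 292)² / 292 = 0.4932
χ² = 0.2466 + 0.4932 = 0.7398 ≈ 0.740

0.740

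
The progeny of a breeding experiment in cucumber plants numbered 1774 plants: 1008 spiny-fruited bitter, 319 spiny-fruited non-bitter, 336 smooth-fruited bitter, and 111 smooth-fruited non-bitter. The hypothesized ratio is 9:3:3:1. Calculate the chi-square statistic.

The 9:3:3:1 ratio has 16 parts, so with N = 1774 the expected counts are:
  spiny-fruited bitter: 1774 × 9/16 = 997.875
  spiny-fruited non-bitter: 1774 × 3/16 = 332.625
  smooth-fruited bitter: 1774 × 3/16 = 332.625
  smooth-fruited non-bitter: 1774 × 1/16 = 110.875
χ² = Σ (O − E)² / E
  spiny-fruited bitter: (1008 − 997.875)² / 997.875 = 0.1027
  spiny-fruited non-bitter: (319 − 332.625)² / 332.625 = 0.5581
  smooth-fruited bitter: (336 − 332.625)² / 332.625 = 0.0342
  smooth-fruited non-bitter: (111 − 110.875)² / 110.875 = 0.0001
χ² = 0.1027 + 0.5581 + 0.0342 + 0.0001 = 0.6951 ≈ 0.695

0.695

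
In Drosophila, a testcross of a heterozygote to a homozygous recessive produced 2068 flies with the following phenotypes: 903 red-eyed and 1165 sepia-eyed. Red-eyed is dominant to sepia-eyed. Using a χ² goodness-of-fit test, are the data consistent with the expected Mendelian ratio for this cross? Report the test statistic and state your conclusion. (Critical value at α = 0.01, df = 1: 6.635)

A testcross of a heterozygote (Aa × aa) gives a 1:1 phenotypic ratio.
Total ratio parts = 2. Expected numbers out of 2068:
  red-eyed: 2068 × 1/2 = 1034
  sepia-eyed: 2068 × 1/2 = 1034
χ² = Σ (O − E)² / E
  red-eyed: (903 − 1034)² / 1034 = 16.5967
  sepia-eyed: (1165 − 1034)² / 1034 = 16.5967
χ² = 16.5967 + 16.5967 = 33.1934 ≈ 33.193
Degrees of freedom = 2 − 1 = 1; critical value at α = 0.01 is 6.635.
Since 33.193 > 6.635, we reject the null hypothesis — the data do not fit the 1:1 ratio.

33.193; not consistent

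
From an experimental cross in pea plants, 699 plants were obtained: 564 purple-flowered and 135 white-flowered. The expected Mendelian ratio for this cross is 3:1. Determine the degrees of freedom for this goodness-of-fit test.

1

A goodness-of-fit test with 2 phenotype classes has df = 2 − 1 = 1.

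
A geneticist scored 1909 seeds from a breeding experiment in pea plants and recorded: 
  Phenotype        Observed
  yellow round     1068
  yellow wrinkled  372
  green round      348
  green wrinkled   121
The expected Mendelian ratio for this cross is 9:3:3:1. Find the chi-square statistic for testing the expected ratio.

0.884

Under the 9:3:3:1 hypothesis (Σ ratio = 16, N = 1909):
  yellow round: 1909 × 9/16 = 1073.8125
  yellow wrinkled: 1909 × 3/16 = 357.9375
  green round: 1909 × 3/16 = 357.9375
  green wrinkled: 1909 × 1/16 = 119.3125
χ² = Σ (O − E)² / E
  yellow round: (1068 − 1073.8125)² / 1073.8125 = 0.0315
  yellow wrinkled: (372 − 357.9375)² / 357.9375 = 0.5525
  green round: (348 − 357.9375)² / 357.9375 = 0.2759
  green wrinkled: (121 − 119.3125)² / 119.3125 = 0.0239
χ² = 0.0315 + 0.5525 + 0.2759 + 0.0239 = 0.8838 ≈ 0.884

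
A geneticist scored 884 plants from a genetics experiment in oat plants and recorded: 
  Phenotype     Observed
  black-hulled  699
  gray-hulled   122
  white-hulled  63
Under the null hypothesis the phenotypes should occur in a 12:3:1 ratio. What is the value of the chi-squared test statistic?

Expected counts for N = 884 under a 12:3:1 ratio (total parts = 16):
  black-hulled: 884 × 12/16 = 663
  gray-hulled: 884 × 3/16 = 165.75
  white-hulled: 884 × 1/16 = 55.25
χ² = Σ (O − E)² / E
  black-hulled: (699 − 663)² / 663 = 1.9548
  gray-hulled: (122 − 165.75)² / 165.75 = 11.5479
  white-hulled: (63 − 55.25)² / 55.25 = 1.0871
χ² = 1.9548 + 11.5479 + 1.0871 = 14.5898 ≈ 14.590

14.590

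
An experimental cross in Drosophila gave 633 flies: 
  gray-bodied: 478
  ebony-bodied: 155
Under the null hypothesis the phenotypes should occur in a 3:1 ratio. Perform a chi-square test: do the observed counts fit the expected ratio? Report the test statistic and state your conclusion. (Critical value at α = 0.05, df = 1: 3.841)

0.089; consistent

Expected counts for N = 633 under a 3:1 ratio (total parts = 4):
  gray-bodied: 633 × 3/4 = 474.75
  ebony-bodied: 633 × 1/4 = 158.25
χ² = Σ (O − E)² / E
  gray-bodied: (478 − 474.75)² / 474.75 = 0.0222
  ebony-bodied: (155 − 158.25)² / 158.25 = 0.0667
χ² = 0.0222 + 0.0667 = 0.0889 ≈ 0.089
Degrees of freedom = 2 − 1 = 1; critical value at α = 0.05 is 3.841.
Since 0.089 < 3.841, we fail to reject the null hypothesis — the data are consistent with the 3:1 ratio.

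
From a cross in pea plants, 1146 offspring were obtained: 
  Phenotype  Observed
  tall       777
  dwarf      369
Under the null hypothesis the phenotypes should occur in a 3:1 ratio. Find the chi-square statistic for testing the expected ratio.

31.675

Expected counts for N = 1146 under a 3:1 ratio (total parts = 4):
  tall: 1146 × 3/4 = 859.5
  dwarf: 1146 × 1/4 = 286.5
χ² = Σ (O − E)² / E
  tall: (777 − 859.5)² / 859.5 = 7.9188
  dwarf: (369 − 286.5)² / 286.5 = 23.7565
χ² = 7.9188 + 23.7565 = 31.6753 ≈ 31.675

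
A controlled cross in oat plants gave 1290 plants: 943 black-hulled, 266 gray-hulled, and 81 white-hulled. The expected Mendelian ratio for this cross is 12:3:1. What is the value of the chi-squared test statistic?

The 12:3:1 ratio has 16 parts, so with N = 1290 the expected counts are:
  black-hulled: 1290 × 12/16 = 967.5
  gray-hulled: 1290 × 3/16 = 241.875
  white-hulled: 1290 × 1/16 = 80.625
χ² = Σ (O − E)² / E
  black-hulled: (943 − 967.5)² / 967.5 = 0.6204
  gray-hulled: (266 − 241.875)² / 241.875 = 2.4063
  white-hulled: (81 − 80.625)² / 80.625 = 0.0017
χ² = 0.6204 + 2.4063 + 0.0017 = 3.0284 ≈ 3.028

3.028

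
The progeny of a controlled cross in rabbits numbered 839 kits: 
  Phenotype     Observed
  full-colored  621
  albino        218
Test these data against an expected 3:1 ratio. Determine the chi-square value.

Expected counts for N = 839 under a 3:1 ratio (total parts = 4):
  full-colored: 839 × 3/4 = 629.25
  albino: 839 × 1/4 = 209.75
χ² = Σ (O − E)² / E
  full-colored: (621 − 629.25)² / 629.25 = 0.1082
  albino: (218 − 209.75)² / 209.75 = 0.3245
χ² = 0.1082 + 0.3245 = 0.4327 ≈ 0.433

0.433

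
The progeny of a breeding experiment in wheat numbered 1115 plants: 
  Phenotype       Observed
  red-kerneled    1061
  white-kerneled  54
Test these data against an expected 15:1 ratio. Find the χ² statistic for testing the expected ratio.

Under the 15:1 hypothesis (Σ ratio = 16, N = 1115):
  red-kerneled: 1115 × 15/16 = 1045.3125
  white-kerneled: 1115 × 1/16 = 69.6875
χ² = Σ (O − E)² / E
  red-kerneled: (1061 − 1045.3125)² / 1045.3125 = 0.2354
  white-kerneled: (54 − 69.6875)² / 69.6875 = 3.5314
χ² = 0.2354 + 3.5314 = 3.7668 ≈ 3.767

3.767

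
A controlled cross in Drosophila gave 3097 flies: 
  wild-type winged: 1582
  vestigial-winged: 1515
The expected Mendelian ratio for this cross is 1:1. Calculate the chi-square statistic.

1.449

Under the 1:1 hypothesis (Σ ratio = 2, N = 3097):
  wild-type winged: 3097 × 1/2 = 1548.5
  vestigial-winged: 3097 × 1/2 = 1548.5
χ² = Σ (O − E)² / E
  wild-type winged: (1582 − 1548.5)² / 1548.5 = 0.7247
  vestigial-winged: (1515 − 1548.5)² / 1548.5 = 0.7247
χ² = 0.7247 + 0.7247 = 1.4494 ≈ 1.449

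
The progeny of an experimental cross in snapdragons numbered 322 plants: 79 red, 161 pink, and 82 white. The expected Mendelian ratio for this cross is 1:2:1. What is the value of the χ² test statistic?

Under the 1:2:1 hypothesis (Σ ratio = 4, N = 322):
  red: 322 × 1/4 = 80.5
  pink: 322 × 2/4 = 161
  white: 322 × 1/4 = 80.5
χ² = Σ (O − E)² / E
  red: (79 − 80.5)² / 80.5 = 0.0280
  pink: (161 − 161)² / 161 = 0.0000
  white: (82 − 80.5)² / 80.5 = 0.0280
χ² = 0.0280 + 0.0000 + 0.0280 = 0.056

0.056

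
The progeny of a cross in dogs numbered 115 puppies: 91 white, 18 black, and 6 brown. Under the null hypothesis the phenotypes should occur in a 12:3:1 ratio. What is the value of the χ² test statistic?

1.046

Under the 12:3:1 hypothesis (Σ ratio = 16, N = 115):
  white: 115 × 12/16 = 86.25
  black: 115 × 3/16 = 21.5625
  brown: 115 × 1/16 = 7.1875
χ² = Σ (O − E)² / E
  white: (91 − 86.25)² / 86.25 = 0.2616
  black: (18 − 21.5625)² / 21.5625 = 0.5886
  brown: (6 − 7.1875)² / 7.1875 = 0.1962
χ² = 0.2616 + 0.5886 + 0.1962 = 1.0464 ≈ 1.046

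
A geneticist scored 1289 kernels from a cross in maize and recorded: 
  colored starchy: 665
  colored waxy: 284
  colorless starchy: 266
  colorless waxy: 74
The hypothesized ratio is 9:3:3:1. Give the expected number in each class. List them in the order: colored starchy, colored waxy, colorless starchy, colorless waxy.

725.0625, 241.6875, 241.6875, 80.5625

The 9:3:3:1 ratio has 16 parts, so with N = 1289 the expected counts are:
  colored starchy: 1289 × 9/16 = 725.0625
  colored waxy: 1289 × 3/16 = 241.6875
  colorless starchy: 1289 × 3/16 = 241.6875
  colorless waxy: 1289 × 1/16 = 80.5625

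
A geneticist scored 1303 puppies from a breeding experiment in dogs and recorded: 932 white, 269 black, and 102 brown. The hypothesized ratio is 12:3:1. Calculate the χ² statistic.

9.782

Total ratio parts = 16. Expected numbers out of 1303:
  white: 1303 × 12/16 = 977.25
  black: 1303 × 3/16 = 244.3125
  brown: 1303 × 1/16 = 81.4375
χ² = Σ (O − E)² / E
  white: (932 − 977.25)² / 977.25 = 2.0952
  black: (269 − 244.3125)² / 244.3125 = 2.4946
  brown: (102 − 81.4375)² / 81.4375 = 5.1919
χ² = 2.0952 + 2.4946 + 5.1919 = 9.7817 ≈ 9.782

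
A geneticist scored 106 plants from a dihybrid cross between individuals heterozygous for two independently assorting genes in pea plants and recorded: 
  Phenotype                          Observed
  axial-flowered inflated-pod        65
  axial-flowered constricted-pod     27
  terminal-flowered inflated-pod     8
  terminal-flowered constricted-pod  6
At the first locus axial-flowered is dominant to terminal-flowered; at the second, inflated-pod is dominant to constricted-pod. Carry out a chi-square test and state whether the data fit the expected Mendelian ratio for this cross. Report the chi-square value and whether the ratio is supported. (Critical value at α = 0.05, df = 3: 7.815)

A dihybrid F₂ with independent assortment and complete dominance at both loci gives a 9:3:3:1 phenotypic ratio.
Expected counts for N = 106 under a 9:3:3:1 ratio (total parts = 16):
  axial-flowered inflated-pod: 106 × 9/16 = 59.625
  axial-flowered constricted-pod: 106 × 3/16 = 19.875
  terminal-flowered inflated-pod: 106 × 3/16 = 19.875
  terminal-flowered constricted-pod: 106 × 1/16 = 6.625
χ² = Σ (O − E)² / E
  axial-flowered inflated-pod: (65 − 59.625)² / 59.625 = 0.4845
  axial-flowered constricted-pod: (27 − 19.875)² / 19.875 = 2.5542
  terminal-flowered inflated-pod: (8 − 19.875)² / 19.875 = 7.0951
  terminal-flowered constricted-pod: (6 − 6.625)² / 6.625 = 0.0590
χ² = 0.4845 + 2.5542 + 7.0951 + 0.0590 = 10.1928 ≈ 10.193
Degrees of freedom = 4 − 1 = 3; critical value at α = 0.05 is 7.815.
Since 10.193 > 7.815, we reject the null hypothesis — the data do not fit the 9:3:3:1 ratio.

10.193; not consistent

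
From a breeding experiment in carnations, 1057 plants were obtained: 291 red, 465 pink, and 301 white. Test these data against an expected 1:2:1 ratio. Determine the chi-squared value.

15.448

The 1:2:1 ratio has 4 parts, so with N = 1057 the expected counts are:
  red: 1057 × 1/4 = 264.25
  pink: 1057 × 2/4 = 528.5
  white: 1057 × 1/4 = 264.25
χ² = Σ (O − E)² / E
  red: (291 − 264.25)² / 264.25 = 2.7079
  pink: (465 − 528.5)² / 528.5 = 7.6296
  white: (301 − 264.25)² / 264.25 = 5.1109
χ² = 2.7079 + 7.6296 + 5.1109 = 15.4484 ≈ 15.448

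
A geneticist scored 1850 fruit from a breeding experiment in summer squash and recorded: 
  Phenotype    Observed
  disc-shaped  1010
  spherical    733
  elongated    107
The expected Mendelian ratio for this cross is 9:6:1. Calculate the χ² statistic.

Expected counts for N = 1850 under a 9:6:1 ratio (total parts = 16):
  disc-shaped: 1850 × 9/16 = 1040.625
  spherical: 1850 × 6/16 = 693.75
  elongated: 1850 × 1/16 = 115.625
χ² = Σ (O − E)² / E
  disc-shaped: (1010 − 1040.625)² / 1040.625 = 0.9013
  spherical: (733 − 693.75)² / 693.75 = 2.2206
  elongated: (107 − 115.625)² / 115.625 = 0.6434
χ² = 0.9013 + 2.2206 + 0.6434 = 3.7653 ≈ 3.765

3.765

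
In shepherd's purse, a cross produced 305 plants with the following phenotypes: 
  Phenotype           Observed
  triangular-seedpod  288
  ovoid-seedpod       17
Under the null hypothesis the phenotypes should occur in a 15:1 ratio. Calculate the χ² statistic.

Total ratio parts = 16. Expected numbers out of 305:
  triangular-seedpod: 305 × 15/16 = 285.9375
  ovoid-seedpod: 305 × 1/16 = 19.0625
χ² = Σ (O − E)² / E
  triangular-seedpod: (288 − 285.9375)² / 285.9375 = 0.0149
  ovoid-seedpod: (17 − 19.0625)² / 19.0625 = 0.2232
χ² = 0.0149 + 0.2232 = 0.2381 ≈ 0.238

0.238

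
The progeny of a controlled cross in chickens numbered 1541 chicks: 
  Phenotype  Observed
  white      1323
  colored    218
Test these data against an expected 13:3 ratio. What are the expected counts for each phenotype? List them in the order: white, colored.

1252.0625, 288.9375

Total ratio parts = 16. Expected numbers out of 1541:
  white: 1541 × 13/16 = 1252.0625
  colored: 1541 × 3/16 = 288.9375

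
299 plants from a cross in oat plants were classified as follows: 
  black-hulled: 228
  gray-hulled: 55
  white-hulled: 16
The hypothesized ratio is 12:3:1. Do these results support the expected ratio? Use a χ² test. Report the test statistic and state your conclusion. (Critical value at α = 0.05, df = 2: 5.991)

Total ratio parts = 16. Expected numbers out of 299:
  black-hulled: 299 × 12/16 = 224.25
  gray-hulled: 299 × 3/16 = 56.0625
  white-hulled: 299 × 1/16 = 18.6875
χ² = Σ (O − E)² / E
  black-hulled: (228 − 224.25)² / 224.25 = 0.0627
  gray-hulled: (55 − 56.0625)² / 56.0625 = 0.0201
  white-hulled: (16 − 18.6875)² / 18.6875 = 0.3865
χ² = 0.0627 + 0.0201 + 0.3865 = 0.4693 ≈ 0.469
Degrees of freedom = 3 − 1 = 2; critical value at α = 0.05 is 5.991.
Since 0.469 < 5.991, we fail to reject the null hypothesis — the data are consistent with the 12:3:1 ratio.

0.469; consistent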